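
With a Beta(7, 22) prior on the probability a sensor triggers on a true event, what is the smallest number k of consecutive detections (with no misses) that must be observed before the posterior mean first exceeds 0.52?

k = 17

After k detections and 0 misses the posterior is Beta(7+k, 22), with mean (7+k)/(7+22+k).
Set (7+k)/(29+k) > 0.52 and solve: k > (0.52·29 − 7)/(1 − 0.52) = 16.833.
The smallest integer exceeding 16.833 is 17.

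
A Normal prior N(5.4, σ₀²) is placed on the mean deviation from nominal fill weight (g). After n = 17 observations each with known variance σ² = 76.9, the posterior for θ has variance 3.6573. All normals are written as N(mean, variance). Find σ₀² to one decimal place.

σ₀² = 19.1

Posterior precision equals prior precision plus data precision: 1/σ_n² = 1/σ₀² + n/σ².
So 1/σ₀² = 1/3.6573 − 17/76.9 = 0.273426 − 0.221066 = 0.052360.
Hence σ₀² = 1/0.052360 ≈ 19.1.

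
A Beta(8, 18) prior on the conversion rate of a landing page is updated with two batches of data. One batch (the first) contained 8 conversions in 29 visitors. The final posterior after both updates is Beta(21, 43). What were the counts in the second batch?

Sequential conjugate updates are equivalent to a single update on the pooled data, so total successes = posterior α − prior α and total failures = posterior β − prior β.
Total across both batches: 21−8=13 conversions, 43−18=25 bounces.
Subtract the first batch: 13−8=5 conversions and 25−21=4 bounces.

5 conversions and 4 bounces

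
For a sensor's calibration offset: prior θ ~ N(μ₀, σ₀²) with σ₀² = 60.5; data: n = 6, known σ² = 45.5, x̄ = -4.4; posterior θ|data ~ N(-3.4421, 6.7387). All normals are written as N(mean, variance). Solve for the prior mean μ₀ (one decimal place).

The posterior mean is a precision-weighted average: μ_n = (τ₀μ₀ + τ_data·x̄)/(τ₀+τ_data), with τ₀=1/σ₀² and τ_data=n/σ².
Here τ₀ = 1/60.5 = 0.016529 and τ_data = 6/45.5 = 0.131868, so τ_n = 0.148397.
Rearranging for μ₀: μ₀ = (μ_n·τ_n − τ_data·x̄)/τ₀ = (-3.4421·0.148397 − 0.131868·-4.4) / 0.016529 = 0.069422/0.016529 ≈ 4.2.

μ₀ = 4.2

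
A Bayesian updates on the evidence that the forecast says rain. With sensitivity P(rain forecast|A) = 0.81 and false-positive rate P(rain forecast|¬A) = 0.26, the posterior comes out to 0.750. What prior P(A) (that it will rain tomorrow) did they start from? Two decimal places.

P(A) = 0.49

In odds form, posterior odds = prior odds × likelihood ratio, so prior odds = posterior odds ÷ LR.
Posterior odds = 0.750/(1−0.750) = 3.0000. LR = 0.81/0.26 = 3.1154.
Prior odds = 3.0000/3.1154 = 0.9630, so P(A) = 0.9630/(1+0.9630) ≈ 0.49.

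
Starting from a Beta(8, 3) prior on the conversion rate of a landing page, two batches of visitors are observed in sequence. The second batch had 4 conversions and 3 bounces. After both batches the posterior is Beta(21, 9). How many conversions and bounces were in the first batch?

9 conversions and 3 bounces

Because Beta–binomial updating is additive in the counts, the combined data contributed (α_post−α_prior, β_post−β_prior) successes and failures.
Total across both batches: 21−8=13 conversions, 9−3=6 bounces.
Subtract the second batch: 13−4=9 conversions and 6−3=3 bounces.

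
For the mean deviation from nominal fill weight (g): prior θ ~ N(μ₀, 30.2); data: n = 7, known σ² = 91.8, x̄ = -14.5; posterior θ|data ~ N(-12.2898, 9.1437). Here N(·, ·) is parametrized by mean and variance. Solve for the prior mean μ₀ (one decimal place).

The posterior mean is a precision-weighted average: μ_n = (τ₀μ₀ + τ_data·x̄)/(τ₀+τ_data), with τ₀=1/σ₀² and τ_data=n/σ².
Here τ₀ = 1/30.2 = 0.033113 and τ_data = 7/91.8 = 0.076253, so τ_n = 0.109366.
Rearranging for μ₀: μ₀ = (μ_n·τ_n − τ_data·x̄)/τ₀ = (-12.2898·0.109366 − 0.076253·-14.5) / 0.033113 = -0.238418/0.033113 ≈ -7.2.

μ₀ = -7.2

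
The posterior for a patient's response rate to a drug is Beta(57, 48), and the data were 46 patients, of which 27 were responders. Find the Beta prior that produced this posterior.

Beta(30, 29)

Under Beta–binomial conjugacy the posterior parameters are (a+s, b+f).
So a = 57 − 27 = 30 and b = 48 − 19 = 29.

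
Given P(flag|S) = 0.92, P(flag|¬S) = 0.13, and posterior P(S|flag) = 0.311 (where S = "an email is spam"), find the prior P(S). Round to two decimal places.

In odds form, posterior odds = prior odds × likelihood ratio, so prior odds = posterior odds ÷ LR.
Posterior odds = 0.311/(1−0.311) = 0.4514. LR = 0.92/0.13 = 7.0769.
Prior odds = 0.4514/7.0769 = 0.0638, so P(S) = 0.0638/(1+0.0638) ≈ 0.06.

P(S) = 0.06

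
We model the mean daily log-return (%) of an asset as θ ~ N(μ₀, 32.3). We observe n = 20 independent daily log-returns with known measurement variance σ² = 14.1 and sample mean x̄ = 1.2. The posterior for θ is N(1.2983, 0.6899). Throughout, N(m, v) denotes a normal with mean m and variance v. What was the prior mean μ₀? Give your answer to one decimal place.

μ₀ = 5.8

With known observation variance, the Normal–Normal posterior has precision τ_n = τ₀ + n/σ² and mean μ_n = (τ₀μ₀ + (n/σ²)x̄)/τ_n.
Here τ₀ = 1/32.3 = 0.030960 and τ_data = 20/14.1 = 1.418440, so τ_n = 1.449400.
Rearranging for μ₀: μ₀ = (μ_n·τ_n − τ_data·x̄)/τ₀ = (1.2983·1.449400 − 1.418440·1.2) / 0.030960 = 0.179628/0.030960 ≈ 5.8.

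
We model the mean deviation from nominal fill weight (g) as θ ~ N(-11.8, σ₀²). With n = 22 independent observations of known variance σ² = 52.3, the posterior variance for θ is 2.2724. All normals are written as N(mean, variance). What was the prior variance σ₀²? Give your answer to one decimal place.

Posterior precision equals prior precision plus data precision: 1/σ_n² = 1/σ₀² + n/σ².
So 1/σ₀² = 1/2.2724 − 22/52.3 = 0.440063 − 0.420650 = 0.019413.
Hence σ₀² = 1/0.019413 ≈ 51.5.

σ₀² = 51.5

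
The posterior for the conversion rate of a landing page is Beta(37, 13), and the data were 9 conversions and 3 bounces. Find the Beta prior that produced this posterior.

Under Beta–binomial conjugacy the posterior parameters are (a+s, b+f).
Subtract the data counts: 37−9=28, 13−3=10.

Beta(28, 10)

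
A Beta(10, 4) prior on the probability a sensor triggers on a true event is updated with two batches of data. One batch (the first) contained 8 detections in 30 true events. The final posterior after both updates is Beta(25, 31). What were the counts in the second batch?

7 detections and 5 misses

Because Beta–binomial updating is additive in the counts, the combined data contributed (α_post−α_prior, β_post−β_prior) successes and failures.
Total across both batches: 25−10=15 detections, 31−4=27 misses.
Subtract the first batch: 15−8=7 detections and 27−22=5 misses.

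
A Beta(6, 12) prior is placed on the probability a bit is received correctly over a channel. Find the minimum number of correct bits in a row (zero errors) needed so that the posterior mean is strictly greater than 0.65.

After k correct bits and 0 errors the posterior is Beta(6+k, 12), with mean (6+k)/(6+12+k).
Set (6+k)/(18+k) > 0.65 and solve: k > (0.65·18 − 6)/(1 − 0.65) = 16.286.
The smallest integer exceeding 16.286 is 17.

k = 17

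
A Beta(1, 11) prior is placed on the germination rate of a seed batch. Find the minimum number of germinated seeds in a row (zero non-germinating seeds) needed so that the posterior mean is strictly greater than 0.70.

After k germinated seeds and 0 non-germinating seeds the posterior is Beta(1+k, 11), with mean (1+k)/(1+11+k).
Set (1+k)/(12+k) > 0.70 and solve: k > (0.70·12 − 1)/(1 − 0.70) = 24.667.
The smallest integer exceeding 24.667 is 25, and checking k=25: (26)/(37) = 0.7027 > 0.70.

k = 25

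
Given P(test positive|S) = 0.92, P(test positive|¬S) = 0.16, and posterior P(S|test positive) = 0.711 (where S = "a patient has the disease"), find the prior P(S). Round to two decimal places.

In odds form, posterior odds = prior odds × likelihood ratio, so prior odds = posterior odds ÷ LR.
Posterior odds = 0.711/(1−0.711) = 2.4602. LR = 0.92/0.16 = 5.7500.
Prior odds = 2.4602/5.7500 = 0.4279, so P(S) = 0.4279/(1+0.4279) ≈ 0.30.

P(S) = 0.30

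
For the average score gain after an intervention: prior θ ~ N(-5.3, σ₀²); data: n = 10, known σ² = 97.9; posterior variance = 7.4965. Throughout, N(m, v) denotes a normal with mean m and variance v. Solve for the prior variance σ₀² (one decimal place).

σ₀² = 32.0

Posterior precision equals prior precision plus data precision: 1/σ_n² = 1/σ₀² + n/σ².
So 1/σ₀² = 1/7.4965 − 10/97.9 = 0.133396 − 0.102145 = 0.031251.
Hence σ₀² = 1/0.031251 ≈ 32.0.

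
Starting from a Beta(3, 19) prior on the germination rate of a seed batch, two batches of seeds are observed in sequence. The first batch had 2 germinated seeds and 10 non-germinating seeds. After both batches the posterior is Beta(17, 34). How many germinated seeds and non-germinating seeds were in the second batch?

12 germinated seeds and 5 non-germinating seeds

Sequential conjugate updates are equivalent to a single update on the pooled data, so total successes = posterior α − prior α and total failures = posterior β − prior β.
Total across both batches: 17−3=14 germinated seeds, 34−19=15 non-germinating seeds.
Subtract the first batch: 14−2=12 germinated seeds and 15−10=5 non-germinating seeds.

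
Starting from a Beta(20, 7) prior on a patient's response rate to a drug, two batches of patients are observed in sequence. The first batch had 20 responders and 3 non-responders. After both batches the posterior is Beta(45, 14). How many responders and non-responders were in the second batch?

Because Beta–binomial updating is additive in the counts, the combined data contributed (α_post−α_prior, β_post−β_prior) successes and failures.
Total across both batches: 45−20=25 responders, 14−7=7 non-responders.
Subtract the first batch: 25−20=5 responders and 7−3=4 non-responders.

5 responders and 4 non-responders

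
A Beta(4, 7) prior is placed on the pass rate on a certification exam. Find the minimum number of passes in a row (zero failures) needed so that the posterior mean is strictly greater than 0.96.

k = 165

After k passes and 0 failures the posterior is Beta(4+k, 7), with mean (4+k)/(4+7+k).
Set (4+k)/(11+k) > 0.96 and solve: k > (0.96·11 − 4)/(1 − 0.96) = 164.000.
The smallest integer exceeding 164.000 is 165.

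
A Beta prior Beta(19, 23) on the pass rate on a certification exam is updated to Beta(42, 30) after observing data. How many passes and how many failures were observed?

Beta is conjugate to the binomial likelihood: posterior = Beta(a+s, b+f).
So s = 42 − 19 = 23 and f = 30 − 23 = 7.

23 passes and 7 failures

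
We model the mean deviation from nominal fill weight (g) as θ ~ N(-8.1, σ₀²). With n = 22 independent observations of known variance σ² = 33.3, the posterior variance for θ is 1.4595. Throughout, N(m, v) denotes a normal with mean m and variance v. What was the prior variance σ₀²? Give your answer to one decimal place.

Posterior precision equals prior precision plus data precision: 1/σ_n² = 1/σ₀² + n/σ².
So 1/σ₀² = 1/1.4595 − 22/33.3 = 0.685166 − 0.660661 = 0.024505.
Hence σ₀² = 1/0.024505 ≈ 40.8.

σ₀² = 40.8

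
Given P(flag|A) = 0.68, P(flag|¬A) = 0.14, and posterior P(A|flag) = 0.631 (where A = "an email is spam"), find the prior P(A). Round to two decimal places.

P(A) = 0.26

Bayes' rule in odds form gives O(A|E) = O(A)·[P(E|A)/P(E|¬A)], hence O(A) = O(A|E)/LR.
Posterior odds = 0.631/(1−0.631) = 1.7100. LR = 0.68/0.14 = 4.8571.
Prior odds = 1.7100/4.8571 = 0.3521, so P(A) = 0.3521/(1+0.3521) ≈ 0.26.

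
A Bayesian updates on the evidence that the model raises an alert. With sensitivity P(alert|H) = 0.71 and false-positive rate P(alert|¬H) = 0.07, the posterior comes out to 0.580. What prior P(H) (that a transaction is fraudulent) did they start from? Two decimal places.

Bayes' rule in odds form gives O(H|E) = O(H)·[P(E|H)/P(E|¬H)], hence O(H) = O(H|E)/LR.
Posterior odds = 0.580/(1−0.580) = 1.3810. LR = 0.71/0.07 = 10.1429.
Prior odds = 1.3810/10.1429 = 0.1362, so P(H) = 0.1362/(1+0.1362) ≈ 0.12.

P(H) = 0.12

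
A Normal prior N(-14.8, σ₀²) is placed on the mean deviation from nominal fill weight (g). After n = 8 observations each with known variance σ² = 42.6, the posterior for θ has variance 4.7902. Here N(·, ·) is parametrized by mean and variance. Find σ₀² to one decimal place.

Posterior precision equals prior precision plus data precision: 1/σ_n² = 1/σ₀² + n/σ².
So 1/σ₀² = 1/4.7902 − 8/42.6 = 0.208760 − 0.187793 = 0.020967.
Hence σ₀² = 1/0.020967 ≈ 47.7.

σ₀² = 47.7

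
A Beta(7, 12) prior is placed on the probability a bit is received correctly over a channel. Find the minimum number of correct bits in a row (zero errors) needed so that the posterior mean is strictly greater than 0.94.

After k correct bits and 0 errors the posterior is Beta(7+k, 12), with mean (7+k)/(7+12+k).
Set (7+k)/(19+k) > 0.94 and solve: k > (0.94·19 − 7)/(1 − 0.94) = 181.000.
The smallest integer exceeding 181.000 is 182.

k = 182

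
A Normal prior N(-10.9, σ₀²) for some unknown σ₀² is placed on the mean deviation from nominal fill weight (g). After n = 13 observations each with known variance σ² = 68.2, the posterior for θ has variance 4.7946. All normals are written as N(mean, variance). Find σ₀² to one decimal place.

σ₀² = 55.7

Posterior precision equals prior precision plus data precision: 1/σ_n² = 1/σ₀² + n/σ².
So 1/σ₀² = 1/4.7946 − 13/68.2 = 0.208568 − 0.190616 = 0.017952.
Hence σ₀² = 1/0.017952 ≈ 55.7.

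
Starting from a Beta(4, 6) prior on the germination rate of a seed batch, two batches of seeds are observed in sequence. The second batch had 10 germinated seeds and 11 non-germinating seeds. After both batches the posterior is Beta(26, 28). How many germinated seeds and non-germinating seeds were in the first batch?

Because Beta–binomial updating is additive in the counts, the combined data contributed (α_post−α_prior, β_post−β_prior) successes and failures.
Total across both batches: 26−4=22 germinated seeds, 28−6=22 non-germinating seeds.
Subtract the second batch: 22−10=12 germinated seeds and 22−11=11 non-germinating seeds.

12 germinated seeds and 11 non-germinating seeds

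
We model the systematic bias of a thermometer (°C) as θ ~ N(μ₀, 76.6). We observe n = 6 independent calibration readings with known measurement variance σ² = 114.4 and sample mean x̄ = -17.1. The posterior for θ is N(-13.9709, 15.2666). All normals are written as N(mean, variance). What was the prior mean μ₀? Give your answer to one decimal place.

μ₀ = -1.4

With known observation variance, the Normal–Normal posterior has precision τ_n = τ₀ + n/σ² and mean μ_n = (τ₀μ₀ + (n/σ²)x̄)/τ_n.
Here τ₀ = 1/76.6 = 0.013055 and τ_data = 6/114.4 = 0.052448, so τ_n = 0.065503.
Rearranging for μ₀: μ₀ = (μ_n·τ_n − τ_data·x̄)/τ₀ = (-13.9709·0.065503 − 0.052448·-17.1) / 0.013055 = -0.018275/0.013055 ≈ -1.4.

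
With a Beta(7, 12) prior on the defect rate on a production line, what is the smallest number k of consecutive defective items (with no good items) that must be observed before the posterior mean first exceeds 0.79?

k = 39

After k defective items and 0 good items the posterior is Beta(7+k, 12), with mean (7+k)/(7+12+k).
Set (7+k)/(19+k) > 0.79 and solve: k > (0.79·19 − 7)/(1 − 0.79) = 38.143.
The smallest integer exceeding 38.143 is 39.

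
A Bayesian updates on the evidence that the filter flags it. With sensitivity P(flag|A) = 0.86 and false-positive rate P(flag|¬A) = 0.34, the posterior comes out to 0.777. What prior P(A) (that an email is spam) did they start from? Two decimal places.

Bayes' rule in odds form gives O(A|E) = O(A)·[P(E|A)/P(E|¬A)], hence O(A) = O(A|E)/LR.
Posterior odds = 0.777/(1−0.777) = 3.4843. LR = 0.86/0.34 = 2.5294.
Prior odds = 3.4843/2.5294 = 1.3775, so P(A) = 1.3775/(1+1.3775) ≈ 0.58.

P(A) = 0.58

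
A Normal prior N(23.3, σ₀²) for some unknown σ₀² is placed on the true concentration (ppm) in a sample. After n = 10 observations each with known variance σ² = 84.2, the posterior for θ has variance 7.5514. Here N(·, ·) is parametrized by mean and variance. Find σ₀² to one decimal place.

σ₀² = 73.2

Posterior precision equals prior precision plus data precision: 1/σ_n² = 1/σ₀² + n/σ².
So 1/σ₀² = 1/7.5514 − 10/84.2 = 0.132426 − 0.118765 = 0.013661.
Hence σ₀² = 1/0.013661 ≈ 73.2.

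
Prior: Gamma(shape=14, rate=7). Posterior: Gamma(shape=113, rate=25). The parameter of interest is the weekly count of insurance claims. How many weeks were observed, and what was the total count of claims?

A Gamma(α, β) prior (rate parametrization) on a Poisson rate with n observations summing to S gives posterior Gamma(α+S, β+n).
Matching: Σxᵢ = 113 − 14 = 99 and n = 25 − 7 = 18.

n = 18 weeks with total 99 claims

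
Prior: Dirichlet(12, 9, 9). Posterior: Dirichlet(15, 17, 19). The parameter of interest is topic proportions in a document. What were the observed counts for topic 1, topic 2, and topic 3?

For a Dirichlet(α) prior with multinomial counts c, the posterior is Dirichlet(α + c) componentwise.
Counts are posterior − prior componentwise: 15−12=3, 17−9=8, 19−9=10.

counts (3, 8, 10)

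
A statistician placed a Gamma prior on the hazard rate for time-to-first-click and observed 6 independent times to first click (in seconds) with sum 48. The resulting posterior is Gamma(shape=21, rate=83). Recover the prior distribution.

For an exponential likelihood with a Gamma(α, β) prior on the rate, n observations with total T give posterior Gamma(α+n, β+T).
So α = 21 − 6 = 15 and β = 83 − 48 = 35.

Gamma(shape=15, rate=35)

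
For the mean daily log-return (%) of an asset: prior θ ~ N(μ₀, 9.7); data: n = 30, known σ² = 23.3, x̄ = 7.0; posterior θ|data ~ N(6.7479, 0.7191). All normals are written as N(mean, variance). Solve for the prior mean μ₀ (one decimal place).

μ₀ = 3.6

The posterior mean is a precision-weighted average: μ_n = (τ₀μ₀ + τ_data·x̄)/(τ₀+τ_data), with τ₀=1/σ₀² and τ_data=n/σ².
Here τ₀ = 1/9.7 = 0.103093 and τ_data = 30/23.3 = 1.287554, so τ_n = 1.390647.
Rearranging for μ₀: μ₀ = (μ_n·τ_n − τ_data·x̄)/τ₀ = (6.7479·1.390647 − 1.287554·7.0) / 0.103093 = 0.371069/0.103093 ≈ 3.6.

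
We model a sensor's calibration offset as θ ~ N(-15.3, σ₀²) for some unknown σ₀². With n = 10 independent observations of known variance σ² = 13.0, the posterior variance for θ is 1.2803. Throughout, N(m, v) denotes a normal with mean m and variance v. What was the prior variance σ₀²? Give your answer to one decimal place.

For the Normal–Normal model with known σ², precisions add: τ_n = τ₀ + n/σ².
So 1/σ₀² = 1/1.2803 − 10/13.0 = 0.781067 − 0.769231 = 0.011836.
Hence σ₀² = 1/0.011836 ≈ 84.5.

σ₀² = 84.5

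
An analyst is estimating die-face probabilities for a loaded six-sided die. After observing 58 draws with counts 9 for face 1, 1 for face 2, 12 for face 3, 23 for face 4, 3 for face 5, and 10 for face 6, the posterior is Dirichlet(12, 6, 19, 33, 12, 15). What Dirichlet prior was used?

For a Dirichlet(α) prior with multinomial counts c, the posterior is Dirichlet(α + c) componentwise.
Subtract each count from the matching posterior parameter: 12−9=3, 6−1=5, 19−12=7, 33−23=10, 12−3=9, 15−10=5.

Dirichlet(3, 5, 7, 10, 9, 5)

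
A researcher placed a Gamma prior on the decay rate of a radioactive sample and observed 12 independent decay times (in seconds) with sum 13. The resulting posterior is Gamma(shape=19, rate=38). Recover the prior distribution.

Gamma(shape=7, rate=25)

Gamma–exponential conjugacy: posterior shape = α + n, posterior rate = β + Σtᵢ.
So α = 19 − 12 = 7 and β = 38 − 13 = 25.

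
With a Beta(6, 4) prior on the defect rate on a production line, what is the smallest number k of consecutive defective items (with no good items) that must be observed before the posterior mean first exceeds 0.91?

After k defective items and 0 good items the posterior is Beta(6+k, 4), with mean (6+k)/(6+4+k).
Set (6+k)/(10+k) > 0.91 and solve: k > (0.91·10 − 6)/(1 − 0.91) = 34.444.
The smallest integer exceeding 34.444 is 35.

k = 35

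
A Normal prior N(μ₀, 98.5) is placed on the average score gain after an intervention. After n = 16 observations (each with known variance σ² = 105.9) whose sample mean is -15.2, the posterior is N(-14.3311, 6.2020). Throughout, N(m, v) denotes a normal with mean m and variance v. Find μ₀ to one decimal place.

μ₀ = -1.4

With known observation variance, the Normal–Normal posterior has precision τ_n = τ₀ + n/σ² and mean μ_n = (τ₀μ₀ + (n/σ²)x̄)/τ_n.
Here τ₀ = 1/98.5 = 0.010152 and τ_data = 16/105.9 = 0.151086, so τ_n = 0.161238.
Rearranging for μ₀: μ₀ = (μ_n·τ_n − τ_data·x̄)/τ₀ = (-14.3311·0.161238 − 0.151086·-15.2) / 0.010152 = -0.014211/0.010152 ≈ -1.4.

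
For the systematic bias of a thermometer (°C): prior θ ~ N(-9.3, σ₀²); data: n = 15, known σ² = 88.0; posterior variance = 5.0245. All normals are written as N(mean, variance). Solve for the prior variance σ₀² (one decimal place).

Posterior precision equals prior precision plus data precision: 1/σ_n² = 1/σ₀² + n/σ².
So 1/σ₀² = 1/5.0245 − 15/88.0 = 0.199025 − 0.170455 = 0.028570.
Hence σ₀² = 1/0.028570 ≈ 35.0.

σ₀² = 35.0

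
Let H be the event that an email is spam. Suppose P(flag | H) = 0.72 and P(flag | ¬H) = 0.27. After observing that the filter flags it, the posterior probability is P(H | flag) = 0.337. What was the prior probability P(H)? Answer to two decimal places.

P(H) = 0.16

In odds form, posterior odds = prior odds × likelihood ratio, so prior odds = posterior odds ÷ LR.
Posterior odds = 0.337/(1−0.337) = 0.5083. LR = 0.72/0.27 = 2.6667.
Prior odds = 0.5083/2.6667 = 0.1906, so P(H) = 0.1906/(1+0.1906) ≈ 0.16.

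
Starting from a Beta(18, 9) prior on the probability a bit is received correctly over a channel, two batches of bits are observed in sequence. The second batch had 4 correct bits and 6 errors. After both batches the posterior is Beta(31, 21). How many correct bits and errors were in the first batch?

9 correct bits and 6 errors

Because Beta–binomial updating is additive in the counts, the combined data contributed (α_post−α_prior, β_post−β_prior) successes and failures.
Total across both batches: 31−18=13 correct bits, 21−9=12 errors.
Subtract the second batch: 13−4=9 correct bits and 12−6=6 errors.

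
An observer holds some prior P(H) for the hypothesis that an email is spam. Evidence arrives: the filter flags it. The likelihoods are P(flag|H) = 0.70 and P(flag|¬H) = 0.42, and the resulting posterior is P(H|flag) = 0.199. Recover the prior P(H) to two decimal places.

P(H) = 0.13

Bayes' rule in odds form gives O(H|E) = O(H)·[P(E|H)/P(E|¬H)], hence O(H) = O(H|E)/LR.
Posterior odds = 0.199/(1−0.199) = 0.2484. LR = 0.70/0.42 = 1.6667.
Prior odds = 0.2484/1.6667 = 0.1490, so P(H) = 0.1490/(1+0.1490) ≈ 0.13.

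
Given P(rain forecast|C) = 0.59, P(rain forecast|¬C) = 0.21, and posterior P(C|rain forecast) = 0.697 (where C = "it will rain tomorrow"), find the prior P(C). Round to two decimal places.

P(C) = 0.45

Bayes' rule in odds form gives O(C|E) = O(C)·[P(E|C)/P(E|¬C)], hence O(C) = O(C|E)/LR.
Posterior odds = 0.697/(1−0.697) = 2.3003. LR = 0.59/0.21 = 2.8095.
Prior odds = 2.3003/2.8095 = 0.8188, so P(C) = 0.8188/(1+0.8188) ≈ 0.45.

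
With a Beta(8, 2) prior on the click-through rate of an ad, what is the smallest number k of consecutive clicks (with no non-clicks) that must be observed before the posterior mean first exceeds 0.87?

k = 6

After k clicks and 0 non-clicks the posterior is Beta(8+k, 2), with mean (8+k)/(8+2+k).
Set (8+k)/(10+k) > 0.87 and solve: k > (0.87·10 − 8)/(1 − 0.87) = 5.385.
The smallest integer exceeding 5.385 is 6.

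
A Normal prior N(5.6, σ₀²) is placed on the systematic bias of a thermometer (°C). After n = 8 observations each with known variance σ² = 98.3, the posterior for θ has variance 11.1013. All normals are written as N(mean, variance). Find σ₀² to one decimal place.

σ₀² = 115.0

Posterior precision equals prior precision plus data precision: 1/σ_n² = 1/σ₀² + n/σ².
So 1/σ₀² = 1/11.1013 − 8/98.3 = 0.090080 − 0.081384 = 0.008696.
Hence σ₀² = 1/0.008696 ≈ 115.0.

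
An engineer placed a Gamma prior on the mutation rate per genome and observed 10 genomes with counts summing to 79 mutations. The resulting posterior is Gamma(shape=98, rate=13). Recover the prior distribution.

Gamma(shape=19, rate=3)

A Gamma(α, β) prior (rate parametrization) on a Poisson rate with n observations summing to S gives posterior Gamma(α+S, β+n).
So α = 98 − 79 = 19 and β = 13 − 10 = 3.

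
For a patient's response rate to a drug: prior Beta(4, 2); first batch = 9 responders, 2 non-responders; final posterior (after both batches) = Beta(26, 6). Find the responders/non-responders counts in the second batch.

Sequential conjugate updates are equivalent to a single update on the pooled data, so total successes = posterior α − prior α and total failures = posterior β − prior β.
Total across both batches: 26−4=22 responders, 6−2=4 non-responders.
Subtract the first batch: 22−9=13 responders and 4−2=2 non-responders.

13 responders and 2 non-responders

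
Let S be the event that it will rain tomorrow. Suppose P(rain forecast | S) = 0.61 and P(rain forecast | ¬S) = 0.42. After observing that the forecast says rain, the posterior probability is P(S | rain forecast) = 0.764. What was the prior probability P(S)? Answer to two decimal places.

P(S) = 0.69

In odds form, posterior odds = prior odds × likelihood ratio, so prior odds = posterior odds ÷ LR.
Posterior odds = 0.764/(1−0.764) = 3.2373. LR = 0.61/0.42 = 1.4524.
Prior odds = 3.2373/1.4524 = 2.2289, so P(S) = 2.2289/(1+2.2289) ≈ 0.69.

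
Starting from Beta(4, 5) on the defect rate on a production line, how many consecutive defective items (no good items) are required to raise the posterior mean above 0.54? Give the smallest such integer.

After k defective items and 0 good items the posterior is Beta(4+k, 5), with mean (4+k)/(4+5+k).
Set (4+k)/(9+k) > 0.54 and solve: k > (0.54·9 − 4)/(1 − 0.54) = 1.870.
The smallest integer exceeding 1.870 is 2, and checking k=2: (6)/(11) = 0.5455 > 0.54.

k = 2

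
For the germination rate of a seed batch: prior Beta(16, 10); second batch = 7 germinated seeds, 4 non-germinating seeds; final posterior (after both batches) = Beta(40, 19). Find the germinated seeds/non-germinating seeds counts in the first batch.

Because Beta–binomial updating is additive in the counts, the combined data contributed (α_post−α_prior, β_post−β_prior) successes and failures.
Total across both batches: 40−16=24 germinated seeds, 19−10=9 non-germinating seeds.
Subtract the second batch: 24−7=17 germinated seeds and 9−4=5 non-germinating seeds.

17 germinated seeds and 5 non-germinating seeds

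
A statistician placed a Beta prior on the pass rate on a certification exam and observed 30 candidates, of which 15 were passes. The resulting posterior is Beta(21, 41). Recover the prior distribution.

Under Beta–binomial conjugacy the posterior parameters are (a+s, b+f).
So a = 21 − 15 = 6 and b = 41 − 15 = 26.

Beta(6, 26)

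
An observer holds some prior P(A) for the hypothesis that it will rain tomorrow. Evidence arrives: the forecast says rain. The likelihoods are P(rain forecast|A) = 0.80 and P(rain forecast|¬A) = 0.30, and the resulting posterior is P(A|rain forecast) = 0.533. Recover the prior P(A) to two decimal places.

P(A) = 0.30

Bayes' rule in odds form gives O(A|E) = O(A)·[P(E|A)/P(E|¬A)], hence O(A) = O(A|E)/LR.
Posterior odds = 0.533/(1−0.533) = 1.1413. LR = 0.80/0.30 = 2.6667.
Prior odds = 1.1413/2.6667 = 0.4280, so P(A) = 0.4280/(1+0.4280) ≈ 0.30.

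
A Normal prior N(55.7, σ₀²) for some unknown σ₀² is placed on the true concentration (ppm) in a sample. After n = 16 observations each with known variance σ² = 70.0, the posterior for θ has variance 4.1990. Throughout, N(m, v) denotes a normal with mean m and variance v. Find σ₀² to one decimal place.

σ₀² = 104.4

Posterior precision equals prior precision plus data precision: 1/σ_n² = 1/σ₀² + n/σ².
So 1/σ₀² = 1/4.1990 − 16/70.0 = 0.238152 − 0.228571 = 0.009581.
Hence σ₀² = 1/0.009581 ≈ 104.4.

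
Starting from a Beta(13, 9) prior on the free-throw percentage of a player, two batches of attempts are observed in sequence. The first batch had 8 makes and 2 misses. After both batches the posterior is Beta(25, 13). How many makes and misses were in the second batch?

Sequential conjugate updates are equivalent to a single update on the pooled data, so total successes = posterior α − prior α and total failures = posterior β − prior β.
Total across both batches: 25−13=12 makes, 13−9=4 misses.
Subtract the first batch: 12−8=4 makes and 4−2=2 misses.

4 makes and 2 misses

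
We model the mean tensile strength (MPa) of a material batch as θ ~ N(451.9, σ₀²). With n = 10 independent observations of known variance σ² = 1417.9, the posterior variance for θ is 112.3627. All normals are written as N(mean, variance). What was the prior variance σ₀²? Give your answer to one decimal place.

Posterior precision equals prior precision plus data precision: 1/σ_n² = 1/σ₀² + n/σ².
So 1/σ₀² = 1/112.3627 − 10/1417.9 = 0.008900 − 0.007053 = 0.001847.
Hence σ₀² = 1/0.001847 ≈ 541.4.

σ₀² = 541.4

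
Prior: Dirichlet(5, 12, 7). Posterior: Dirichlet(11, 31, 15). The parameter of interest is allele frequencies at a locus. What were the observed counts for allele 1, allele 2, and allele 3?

For a Dirichlet(α) prior with multinomial counts c, the posterior is Dirichlet(α + c) componentwise.
Counts are posterior − prior componentwise: 11−5=6, 31−12=19, 15−7=8.

counts (6, 19, 8)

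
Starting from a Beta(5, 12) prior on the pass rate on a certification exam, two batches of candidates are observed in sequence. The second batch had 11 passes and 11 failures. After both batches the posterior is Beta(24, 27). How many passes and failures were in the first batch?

Sequential conjugate updates are equivalent to a single update on the pooled data, so total successes = posterior α − prior α and total failures = posterior β − prior β.
Total across both batches: 24−5=19 passes, 27−12=15 failures.
Subtract the second batch: 19−11=8 passes and 15−11=4 failures.

8 passes and 4 failures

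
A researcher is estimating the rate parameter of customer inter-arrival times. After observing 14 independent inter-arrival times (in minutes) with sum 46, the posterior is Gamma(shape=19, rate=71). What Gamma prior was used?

Gamma–exponential conjugacy: posterior shape = α + n, posterior rate = β + Σtᵢ.
So α = 19 − 14 = 5 and β = 71 − 46 = 25.

Gamma(shape=5, rate=25)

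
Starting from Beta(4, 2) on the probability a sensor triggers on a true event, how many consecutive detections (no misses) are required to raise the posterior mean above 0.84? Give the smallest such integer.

After k detections and 0 misses the posterior is Beta(4+k, 2), with mean (4+k)/(4+2+k).
Set (4+k)/(6+k) > 0.84 and solve: k > (0.84·6 − 4)/(1 − 0.84) = 6.500.
The smallest integer exceeding 6.500 is 7, and checking k=7: (11)/(13) = 0.8462 > 0.84.

k = 7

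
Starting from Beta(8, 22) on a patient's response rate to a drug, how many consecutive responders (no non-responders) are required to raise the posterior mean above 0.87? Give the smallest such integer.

After k responders and 0 non-responders the posterior is Beta(8+k, 22), with mean (8+k)/(8+22+k).
Set (8+k)/(30+k) > 0.87 and solve: k > (0.87·30 − 8)/(1 − 0.87) = 139.231.
The smallest integer exceeding 139.231 is 140.

k = 140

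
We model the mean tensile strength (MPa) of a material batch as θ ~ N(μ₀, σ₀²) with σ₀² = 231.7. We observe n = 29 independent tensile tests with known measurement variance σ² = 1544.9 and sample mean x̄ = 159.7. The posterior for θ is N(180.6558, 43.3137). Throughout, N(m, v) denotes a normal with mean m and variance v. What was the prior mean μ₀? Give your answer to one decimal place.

The posterior mean is a precision-weighted average: μ_n = (τ₀μ₀ + τ_data·x̄)/(τ₀+τ_data), with τ₀=1/σ₀² and τ_data=n/σ².
Here τ₀ = 1/231.7 = 0.004316 and τ_data = 29/1544.9 = 0.018771, so τ_n = 0.023087.
Rearranging for μ₀: μ₀ = (μ_n·τ_n − τ_data·x̄)/τ₀ = (180.6558·0.023087 − 0.018771·159.7) / 0.004316 = 1.173072/0.004316 ≈ 271.8.

μ₀ = 271.8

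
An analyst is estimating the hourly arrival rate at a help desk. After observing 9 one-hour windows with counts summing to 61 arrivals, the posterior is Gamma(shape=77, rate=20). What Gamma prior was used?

Gamma(shape=16, rate=11)

Gamma–Poisson conjugacy: posterior shape = α + Σxᵢ, posterior rate = β + n.
So α = 77 − 61 = 16 and β = 20 − 9 = 11.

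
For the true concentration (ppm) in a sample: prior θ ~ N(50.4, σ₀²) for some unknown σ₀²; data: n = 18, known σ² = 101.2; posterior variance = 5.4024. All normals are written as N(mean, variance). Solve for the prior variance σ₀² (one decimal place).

Posterior precision equals prior precision plus data precision: 1/σ_n² = 1/σ₀² + n/σ².
So 1/σ₀² = 1/5.4024 − 18/101.2 = 0.185103 − 0.177866 = 0.007237.
Hence σ₀² = 1/0.007237 ≈ 138.2.

σ₀² = 138.2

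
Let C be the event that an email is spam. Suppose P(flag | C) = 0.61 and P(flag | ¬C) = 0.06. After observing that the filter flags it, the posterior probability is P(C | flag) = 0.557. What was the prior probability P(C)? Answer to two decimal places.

P(C) = 0.11

Bayes' rule in odds form gives O(C|E) = O(C)·[P(E|C)/P(E|¬C)], hence O(C) = O(C|E)/LR.
Posterior odds = 0.557/(1−0.557) = 1.2573. LR = 0.61/0.06 = 10.1667.
Prior odds = 1.2573/10.1667 = 0.1237, so P(C) = 0.1237/(1+0.1237) ≈ 0.11.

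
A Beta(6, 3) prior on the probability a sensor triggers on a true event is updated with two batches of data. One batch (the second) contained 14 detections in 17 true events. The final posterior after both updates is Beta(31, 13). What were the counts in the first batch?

Because Beta–binomial updating is additive in the counts, the combined data contributed (α_post−α_prior, β_post−β_prior) successes and failures.
Total across both batches: 31−6=25 detections, 13−3=10 misses.
Subtract the second batch: 25−14=11 detections and 10−3=7 misses.

11 detections and 7 misses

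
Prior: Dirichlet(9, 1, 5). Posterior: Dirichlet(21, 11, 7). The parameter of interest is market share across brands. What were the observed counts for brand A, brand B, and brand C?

counts (12, 10, 2)

For a Dirichlet(α) prior with multinomial counts c, the posterior is Dirichlet(α + c) componentwise.
Counts are posterior − prior componentwise: 21−9=12, 11−1=10, 7−5=2.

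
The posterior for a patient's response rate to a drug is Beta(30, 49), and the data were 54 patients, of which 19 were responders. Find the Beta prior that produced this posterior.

Beta(11, 14)

A Beta(a, b) prior with s successes and f failures in binomial data gives a Beta(a+s, b+f) posterior.
So a = 30 − 19 = 11 and b = 49 − 35 = 14.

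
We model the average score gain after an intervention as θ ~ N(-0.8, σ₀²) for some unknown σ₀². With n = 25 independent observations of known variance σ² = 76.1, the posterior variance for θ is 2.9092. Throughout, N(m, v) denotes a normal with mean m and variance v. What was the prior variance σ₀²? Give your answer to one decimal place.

σ₀² = 65.7

Posterior precision equals prior precision plus data precision: 1/σ_n² = 1/σ₀² + n/σ².
So 1/σ₀² = 1/2.9092 − 25/76.1 = 0.343737 − 0.328515 = 0.015222.
Hence σ₀² = 1/0.015222 ≈ 65.7.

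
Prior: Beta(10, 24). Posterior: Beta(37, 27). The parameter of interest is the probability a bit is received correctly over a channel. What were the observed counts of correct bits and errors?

A Beta(α, β) prior with s successes and f failures in binomial data gives a Beta(α+s, β+f) posterior.
Match parameters: s=37−10=27, f=27−24=3.

27 correct bits and 3 errors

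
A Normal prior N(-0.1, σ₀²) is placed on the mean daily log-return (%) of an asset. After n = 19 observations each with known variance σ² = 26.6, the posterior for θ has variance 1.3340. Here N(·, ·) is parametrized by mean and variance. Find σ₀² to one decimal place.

For the Normal–Normal model with known σ², precisions add: τ_n = τ₀ + n/σ².
So 1/σ₀² = 1/1.3340 − 19/26.6 = 0.749625 − 0.714286 = 0.035339.
Hence σ₀² = 1/0.035339 ≈ 28.3.

σ₀² = 28.3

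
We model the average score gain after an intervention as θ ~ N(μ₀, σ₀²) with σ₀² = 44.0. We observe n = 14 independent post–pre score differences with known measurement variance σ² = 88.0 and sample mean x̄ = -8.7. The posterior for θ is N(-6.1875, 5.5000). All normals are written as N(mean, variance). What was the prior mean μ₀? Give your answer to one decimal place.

μ₀ = 11.4

With known observation variance, the Normal–Normal posterior has precision τ_n = τ₀ + n/σ² and mean μ_n = (τ₀μ₀ + (n/σ²)x̄)/τ_n.
Here τ₀ = 1/44.0 = 0.022727 and τ_data = 14/88.0 = 0.159091, so τ_n = 0.181818.
Rearranging for μ₀: μ₀ = (μ_n·τ_n − τ_data·x̄)/τ₀ = (-6.1875·0.181818 − 0.159091·-8.7) / 0.022727 = 0.259093/0.022727 ≈ 11.4.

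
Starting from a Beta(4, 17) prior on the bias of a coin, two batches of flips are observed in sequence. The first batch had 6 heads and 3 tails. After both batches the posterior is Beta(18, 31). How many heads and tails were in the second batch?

Sequential conjugate updates are equivalent to a single update on the pooled data, so total successes = posterior α − prior α and total failures = posterior β − prior β.
Total across both batches: 18−4=14 heads, 31−17=14 tails.
Subtract the first batch: 14−6=8 heads and 14−3=11 tails.

8 heads and 11 tails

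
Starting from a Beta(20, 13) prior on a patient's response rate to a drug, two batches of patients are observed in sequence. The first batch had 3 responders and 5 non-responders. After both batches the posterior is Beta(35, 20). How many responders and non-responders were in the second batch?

12 responders and 2 non-responders

Sequential conjugate updates are equivalent to a single update on the pooled data, so total successes = posterior α − prior α and total failures = posterior β − prior β.
Total across both batches: 35−20=15 responders, 20−13=7 non-responders.
Subtract the first batch: 15−3=12 responders and 7−5=2 non-responders.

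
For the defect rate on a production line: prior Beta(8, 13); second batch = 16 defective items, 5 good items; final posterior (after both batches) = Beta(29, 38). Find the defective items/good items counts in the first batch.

5 defective items and 20 good items

Sequential conjugate updates are equivalent to a single update on the pooled data, so total successes = posterior α − prior α and total failures = posterior β − prior β.
Total across both batches: 29−8=21 defective items, 38−13=25 good items.
Subtract the second batch: 21−16=5 defective items and 25−5=20 good items.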